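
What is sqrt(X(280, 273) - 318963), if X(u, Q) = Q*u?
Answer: 3*I*sqrt(26947) ≈ 492.47*I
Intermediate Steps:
sqrt(X(280, 273) - 318963) = sqrt(273*280 - 318963) = sqrt(76440 - 318963) = sqrt(-242523) = 3*I*sqrt(26947)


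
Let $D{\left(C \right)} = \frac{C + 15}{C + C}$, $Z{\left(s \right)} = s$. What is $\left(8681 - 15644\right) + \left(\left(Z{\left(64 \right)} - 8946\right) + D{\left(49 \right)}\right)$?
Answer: $- \frac{776373}{49} \approx -15844.0$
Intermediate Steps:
$D{\left(C \right)} = \frac{15 + C}{2 C}$
$\left(8681 - 15644\right) + \left(\left(Z{\left(64 \right)} - 8946\right) + D{\left(49 \right)}\right) = \left(8681 - 15644\right) + \left(\left(64 - 8946\right) + \frac{15 + 49}{2 \cdot 49}\right) = -6963 - \left(8882 - \frac{32}{49}\right) = -6963 + \left(-8882 + \frac{32}{49}\right) = -6963 - \frac{435186}{49} = - \frac{776373}{49}$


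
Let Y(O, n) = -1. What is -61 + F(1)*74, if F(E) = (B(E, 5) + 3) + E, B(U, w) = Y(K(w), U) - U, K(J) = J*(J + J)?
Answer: 87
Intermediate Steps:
K(J) = 2*J² (K(J) = J*(2*J) = 2*J²)
B(U, w) = -1 - U
F(E) = 2 (F(E) = ((-1 - E) + 3) + E = (2 - E) + E = 2)
-61 + F(1)*74 = -61 + 2*74 = -61 + 148 = 87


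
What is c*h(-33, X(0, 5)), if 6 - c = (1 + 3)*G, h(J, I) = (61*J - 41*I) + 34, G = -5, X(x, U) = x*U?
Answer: -51454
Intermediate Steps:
X(x, U) = U*x
h(J, I) = 34 - 41*I + 61*J (h(J, I) = (-41*I + 61*J) + 34 = 34 - 41*I + 61*J)
c = 26 (c = 6 - (1 + 3)*(-5) = 6 - 4*(-5) = 6 - 1*(-20) = 6 + 20 = 26)
c*h(-33, X(0, 5)) = 26*(34 - 205*0 + 61*(-33)) = 26*(34 - 41*0 - 2013) = 26*(34 + 0 - 2013) = 26*(-1979) = -51454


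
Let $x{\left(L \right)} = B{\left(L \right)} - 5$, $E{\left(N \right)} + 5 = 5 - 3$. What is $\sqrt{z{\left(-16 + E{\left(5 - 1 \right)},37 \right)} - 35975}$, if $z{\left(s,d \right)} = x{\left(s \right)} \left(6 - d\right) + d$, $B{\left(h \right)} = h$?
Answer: $i \sqrt{35194} \approx 187.6 i$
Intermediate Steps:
$E{\left(N \right)} = -3$ ($E{\left(N \right)} = -5 + \left(5 - 3\right) = -5 + 2 = -3$)
$x{\left(L \right)} = -5 + L$ ($x{\left(L \right)} = L - 5 = -5 + L$)
$z{\left(s,d \right)} = d + \left(-5 + s\right) \left(6 - d\right)$ ($z{\left(s,d \right)} = \left(-5 + s\right) \left(6 - d\right) + d = d + \left(-5 + s\right) \left(6 - d\right)$)
$\sqrt{z{\left(-16 + E{\left(5 - 1 \right)},37 \right)} - 35975} = \sqrt{\left(-30 + 37 + 6 \left(-16 - 3\right) - 37 \left(-5 - 19\right)\right) - 35975} = \sqrt{\left(-30 + 37 + 6 \left(-19\right) - 37 \left(-5 - 19\right)\right) - 35975} = \sqrt{\left(-30 + 37 - 114 - 37 \left(-24\right)\right) - 35975} = \sqrt{\left(-30 + 37 - 114 + 888\right) - 35975} = \sqrt{781 - 35975} = \sqrt{-35194} = i \sqrt{35194}$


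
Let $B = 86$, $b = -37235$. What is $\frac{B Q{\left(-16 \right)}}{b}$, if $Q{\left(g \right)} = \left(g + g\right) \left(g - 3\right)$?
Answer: $- \frac{52288}{37235} \approx -1.4043$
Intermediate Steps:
$Q{\left(g \right)} = 2 g \left(-3 + g\right)$
$\frac{B Q{\left(-16 \right)}}{b} = \frac{86 \cdot 2 \left(-16\right) \left(-3 - 16\right)}{-37235} = 86 \cdot 2 \left(-16\right) \left(-19\right) \left(- \frac{1}{37235}\right) = 86 \cdot 608 \left(- \frac{1}{37235}\right) = 52288 \left(- \frac{1}{37235}\right) = - \frac{52288}{37235}$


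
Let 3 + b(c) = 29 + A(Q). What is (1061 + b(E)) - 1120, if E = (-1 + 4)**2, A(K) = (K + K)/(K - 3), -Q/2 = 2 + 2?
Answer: -347/11 ≈ -31.545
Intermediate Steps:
Q = -8 (Q = -2*(2 + 2) = -2*4 = -8)
A(K) = 2*K/(-3 + K) (A(K) = (2*K)/(-3 + K) = 2*K/(-3 + K))
E = 9 (E = 3**2 = 9)
b(c) = 302/11 (b(c) = -3 + (29 + 2*(-8)/(-3 - 8)) = -3 + (29 + 2*(-8)/(-11)) = -3 + (29 + 2*(-8)*(-1/11)) = -3 + (29 + 16/11) = -3 + 335/11 = 302/11)
(1061 + b(E)) - 1120 = (1061 + 302/11) - 1120 = 11973/11 - 1120 = -347/11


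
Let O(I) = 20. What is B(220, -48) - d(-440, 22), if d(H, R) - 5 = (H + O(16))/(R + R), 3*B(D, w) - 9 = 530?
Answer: 6079/33 ≈ 184.21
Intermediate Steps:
B(D, w) = 539/3 (B(D, w) = 3 + (⅓)*530 = 3 + 530/3 = 539/3)
d(H, R) = 5 + (20 + H)/(2*R) (d(H, R) = 5 + (H + 20)/(R + R) = 5 + (20 + H)/((2*R)) = 5 + (20 + H)*(1/(2*R)) = 5 + (20 + H)/(2*R))
B(220, -48) - d(-440, 22) = 539/3 - (20 - 440 + 10*22)/(2*22) = 539/3 - (20 - 440 + 220)/(2*22) = 539/3 - (-200)/(2*22) = 539/3 - 1*(-50/11) = 539/3 + 50/11 = 6079/33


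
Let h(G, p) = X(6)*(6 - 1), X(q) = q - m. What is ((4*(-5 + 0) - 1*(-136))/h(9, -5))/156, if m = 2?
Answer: 29/780 ≈ 0.037179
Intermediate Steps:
X(q) = -2 + q (X(q) = q - 1*2 = q - 2 = -2 + q)
h(G, p) = 20 (h(G, p) = (-2 + 6)*(6 - 1) = 4*5 = 20)
((4*(-5 + 0) - 1*(-136))/h(9, -5))/156 = ((4*(-5 + 0) - 1*(-136))/20)/156 = ((4*(-5) + 136)*(1/20))*(1/156) = ((-20 + 136)*(1/20))*(1/156) = (116*(1/20))*(1/156) = (29/5)*(1/156) = 29/780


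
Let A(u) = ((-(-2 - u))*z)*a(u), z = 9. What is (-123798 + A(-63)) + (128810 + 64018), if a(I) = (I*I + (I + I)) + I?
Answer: -2006190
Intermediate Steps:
a(I) = I**2 + 3*I (a(I) = (I**2 + 2*I) + I = I**2 + 3*I)
A(u) = u*(3 + u)*(18 + 9*u) (A(u) = (-(-2 - u)*9)*(u*(3 + u)) = ((2 + u)*9)*(u*(3 + u)) = (18 + 9*u)*(u*(3 + u)) = u*(3 + u)*(18 + 9*u))
(-123798 + A(-63)) + (128810 + 64018) = (-123798 + 9*(-63)*(2 - 63)*(3 - 63)) + (128810 + 64018) = (-123798 + 9*(-63)*(-61)*(-60)) + 192828 = (-123798 - 2075220) + 192828 = -2199018 + 192828 = -2006190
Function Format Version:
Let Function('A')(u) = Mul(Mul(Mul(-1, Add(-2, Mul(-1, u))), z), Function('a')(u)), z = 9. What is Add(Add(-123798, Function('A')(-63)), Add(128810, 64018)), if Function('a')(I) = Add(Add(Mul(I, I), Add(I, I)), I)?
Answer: -2006190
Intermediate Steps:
Function('a')(I) = Add(Pow(I, 2), Mul(3, I)) (Function('a')(I) = Add(Add(Pow(I, 2), Mul(2, I)), I) = Add(Pow(I, 2), Mul(3, I)))
Function('A')(u) = Mul(u, Add(3, u), Add(18, Mul(9, u))) (Function('A')(u) = Mul(Mul(Mul(-1, Add(-2, Mul(-1, u))), 9), Mul(u, Add(3, u))) = Mul(Mul(Add(2, u), 9), Mul(u, Add(3, u))) = Mul(Add(18, Mul(9, u)), Mul(u, Add(3, u))) = Mul(u, Add(3, u), Add(18, Mul(9, u))))
Add(Add(-123798, Function('A')(-63)), Add(128810, 64018)) = Add(Add(-123798, Mul(9, -63, Add(2, -63), Add(3, -63))), Add(128810, 64018)) = Add(Add(-123798, Mul(9, -63, -61, -60)), 192828) = Add(Add(-123798, -2075220), 192828) = Add(-2199018, 192828) = -2006190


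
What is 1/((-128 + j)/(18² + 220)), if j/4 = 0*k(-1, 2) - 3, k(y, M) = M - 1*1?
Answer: -136/35 ≈ -3.8857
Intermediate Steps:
k(y, M) = -1 + M (k(y, M) = M - 1 = -1 + M)
j = -12 (j = 4*(0*(-1 + 2) - 3) = 4*(0*1 - 3) = 4*(0 - 3) = 4*(-3) = -12)
1/((-128 + j)/(18² + 220)) = 1/((-128 - 12)/(18² + 220)) = 1/(-140/(324 + 220)) = 1/(-140/544) = 1/(-140*1/544) = 1/(-35/136) = -136/35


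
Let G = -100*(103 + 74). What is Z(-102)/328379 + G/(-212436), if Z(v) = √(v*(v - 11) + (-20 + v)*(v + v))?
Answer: 1475/17703 + 51*√14/328379 ≈ 0.083900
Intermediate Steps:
G = -17700 (G = -100*177 = -17700)
Z(v) = √(v*(-11 + v) + 2*v*(-20 + v)) (Z(v) = √(v*(-11 + v) + (-20 + v)*(2*v)) = √(v*(-11 + v) + 2*v*(-20 + v)))
Z(-102)/328379 + G/(-212436) = (√3*√(-102*(-17 - 102)))/328379 - 17700/(-212436) = (√3*√(-102*(-119)))*(1/328379) - 17700*(-1/212436) = (√3*√12138)*(1/328379) + 1475/17703 = (√3*(17*√42))*(1/328379) + 1475/17703 = (51*√14)*(1/328379) + 1475/17703 = 51*√14/328379 + 1475/17703 = 1475/17703 + 51*√14/328379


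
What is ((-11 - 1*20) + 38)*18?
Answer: 126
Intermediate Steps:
((-11 - 1*20) + 38)*18 = ((-11 - 20) + 38)*18 = (-31 + 38)*18 = 7*18 = 126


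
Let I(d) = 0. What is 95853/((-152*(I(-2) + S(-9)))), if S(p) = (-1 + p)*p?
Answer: -31951/4560 ≈ -7.0068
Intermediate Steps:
S(p) = p*(-1 + p)
95853/((-152*(I(-2) + S(-9)))) = 95853/((-152*(0 - 9*(-1 - 9)))) = 95853/((-152*(0 - 9*(-10)))) = 95853/((-152*(0 + 90))) = 95853/((-152*90)) = 95853/(-13680) = 95853*(-1/13680) = -31951/4560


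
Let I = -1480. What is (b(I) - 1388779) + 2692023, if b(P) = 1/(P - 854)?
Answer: 3041771495/2334 ≈ 1.3032e+6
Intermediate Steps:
b(P) = 1/(-854 + P)
(b(I) - 1388779) + 2692023 = (1/(-854 - 1480) - 1388779) + 2692023 = (1/(-2334) - 1388779) + 2692023 = (-1/2334 - 1388779) + 2692023 = -3241410187/2334 + 2692023 = 3041771495/2334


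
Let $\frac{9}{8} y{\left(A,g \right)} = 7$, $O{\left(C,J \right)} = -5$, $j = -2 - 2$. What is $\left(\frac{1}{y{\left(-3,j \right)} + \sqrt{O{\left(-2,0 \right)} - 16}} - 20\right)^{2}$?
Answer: $\frac{- 553921 i + 399960 \sqrt{21}}{7 \left(- 205 i + 144 \sqrt{21}\right)} \approx 395.84 + 3.0536 i$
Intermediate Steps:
$j = -4$ ($j = -2 - 2 = -4$)
$y{\left(A,g \right)} = \frac{56}{9}$ ($y{\left(A,g \right)} = \frac{8}{9} \cdot 7 = \frac{56}{9}$)
$\left(\frac{1}{y{\left(-3,j \right)} + \sqrt{O{\left(-2,0 \right)} - 16}} - 20\right)^{2} = \left(\frac{1}{\frac{56}{9} + \sqrt{-5 - 16}} - 20\right)^{2} = \left(\frac{1}{\frac{56}{9} + \sqrt{-21}} - 20\right)^{2} = \left(\frac{1}{\frac{56}{9} + i \sqrt{21}} - 20\right)^{2} = \left(-20 + \frac{1}{\frac{56}{9} + i \sqrt{21}}\right)^{2}$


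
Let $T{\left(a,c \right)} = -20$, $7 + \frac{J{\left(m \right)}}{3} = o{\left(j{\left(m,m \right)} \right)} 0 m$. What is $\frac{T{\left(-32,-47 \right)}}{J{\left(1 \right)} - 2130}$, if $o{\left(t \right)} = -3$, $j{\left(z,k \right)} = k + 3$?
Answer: $\frac{20}{2151} \approx 0.009298$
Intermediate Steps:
$j{\left(z,k \right)} = 3 + k$
$J{\left(m \right)} = -21$ ($J{\left(m \right)} = -21 + 3 \left(-3\right) 0 m = -21 + 3 \cdot 0 m = -21 + 3 \cdot 0 = -21 + 0 = -21$)
$\frac{T{\left(-32,-47 \right)}}{J{\left(1 \right)} - 2130} = \frac{1}{-21 - 2130} \left(-20\right) = \frac{1}{-2151} \left(-20\right) = \left(- \frac{1}{2151}\right) \left(-20\right) = \frac{20}{2151}$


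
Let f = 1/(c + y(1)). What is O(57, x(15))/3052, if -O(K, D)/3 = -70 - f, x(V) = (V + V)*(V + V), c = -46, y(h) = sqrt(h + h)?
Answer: 221901/3225964 - 3*sqrt(2)/6451928 ≈ 0.068785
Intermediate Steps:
y(h) = sqrt(2)*sqrt(h) (y(h) = sqrt(2*h) = sqrt(2)*sqrt(h))
x(V) = 4*V**2 (x(V) = (2*V)*(2*V) = 4*V**2)
f = 1/(-46 + sqrt(2)) (f = 1/(-46 + sqrt(2)*sqrt(1)) = 1/(-46 + sqrt(2)*1) = 1/(-46 + sqrt(2)) ≈ -0.022429)
O(K, D) = 221901/1057 - 3*sqrt(2)/2114 (O(K, D) = -3*(-70 - (-23/1057 - sqrt(2)/2114)) = -3*(-70 + (23/1057 + sqrt(2)/2114)) = -3*(-73967/1057 + sqrt(2)/2114) = 221901/1057 - 3*sqrt(2)/2114)
O(57, x(15))/3052 = (221901/1057 - 3*sqrt(2)/2114)/3052 = (221901/1057 - 3*sqrt(2)/2114)*(1/3052) = 221901/3225964 - 3*sqrt(2)/6451928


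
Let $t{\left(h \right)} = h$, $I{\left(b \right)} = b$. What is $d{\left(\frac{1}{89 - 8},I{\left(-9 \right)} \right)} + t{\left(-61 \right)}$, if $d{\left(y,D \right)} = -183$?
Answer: $-244$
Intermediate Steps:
$d{\left(\frac{1}{89 - 8},I{\left(-9 \right)} \right)} + t{\left(-61 \right)} = -183 - 61 = -244$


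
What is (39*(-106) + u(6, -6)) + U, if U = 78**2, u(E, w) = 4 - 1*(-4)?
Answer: 1958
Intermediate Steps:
u(E, w) = 8 (u(E, w) = 4 + 4 = 8)
U = 6084
(39*(-106) + u(6, -6)) + U = (39*(-106) + 8) + 6084 = (-4134 + 8) + 6084 = -4126 + 6084 = 1958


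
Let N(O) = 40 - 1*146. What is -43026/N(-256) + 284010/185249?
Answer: 4000314267/9818197 ≈ 407.44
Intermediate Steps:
N(O) = -106 (N(O) = 40 - 146 = -106)
-43026/N(-256) + 284010/185249 = -43026/(-106) + 284010/185249 = -43026*(-1/106) + 284010*(1/185249) = 21513/53 + 284010/185249 = 4000314267/9818197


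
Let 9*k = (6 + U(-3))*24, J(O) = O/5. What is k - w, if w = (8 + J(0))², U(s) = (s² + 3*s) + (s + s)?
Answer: -64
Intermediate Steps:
J(O) = O/5 (J(O) = O*(⅕) = O/5)
U(s) = s² + 5*s (U(s) = (s² + 3*s) + 2*s = s² + 5*s)
k = 0 (k = ((6 - 3*(5 - 3))*24)/9 = ((6 - 3*2)*24)/9 = ((6 - 6)*24)/9 = (0*24)/9 = (⅑)*0 = 0)
w = 64 (w = (8 + (⅕)*0)² = (8 + 0)² = 8² = 64)
k - w = 0 - 1*64 = 0 - 64 = -64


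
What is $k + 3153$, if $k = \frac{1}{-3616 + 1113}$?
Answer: $\frac{7891958}{2503} \approx 3153.0$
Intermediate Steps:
$k = - \frac{1}{2503}$ ($k = \frac{1}{-2503} = - \frac{1}{2503} \approx -0.00039952$)
$k + 3153 = - \frac{1}{2503} + 3153 = \frac{7891958}{2503}$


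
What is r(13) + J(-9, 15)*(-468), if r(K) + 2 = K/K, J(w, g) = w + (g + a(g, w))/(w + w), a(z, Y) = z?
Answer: 4991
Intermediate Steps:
J(w, g) = w + g/w (J(w, g) = w + (g + g)/(w + w) = w + (2*g)/((2*w)) = w + (2*g)*(1/(2*w)) = w + g/w)
r(K) = -1 (r(K) = -2 + K/K = -2 + 1 = -1)
r(13) + J(-9, 15)*(-468) = -1 + (-9 + 15/(-9))*(-468) = -1 + (-9 + 15*(-⅑))*(-468) = -1 + (-9 - 5/3)*(-468) = -1 - 32/3*(-468) = -1 + 4992 = 4991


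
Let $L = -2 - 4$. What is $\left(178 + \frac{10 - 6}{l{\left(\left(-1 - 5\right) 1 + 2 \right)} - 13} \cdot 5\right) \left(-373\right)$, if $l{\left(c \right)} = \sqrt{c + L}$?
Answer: $- \frac{11787546}{179} + \frac{7460 i \sqrt{10}}{179} \approx -65852.0 + 131.79 i$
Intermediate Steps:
$L = -6$
$l{\left(c \right)} = \sqrt{-6 + c}$ ($l{\left(c \right)} = \sqrt{c - 6} = \sqrt{-6 + c}$)
$\left(178 + \frac{10 - 6}{l{\left(\left(-1 - 5\right) 1 + 2 \right)} - 13} \cdot 5\right) \left(-373\right) = \left(178 + \frac{10 - 6}{\sqrt{-6 + \left(\left(-1 - 5\right) 1 + 2\right)} - 13} \cdot 5\right) \left(-373\right) = \left(178 + \frac{4}{\sqrt{-6 + \left(\left(-6\right) 1 + 2\right)} - 13} \cdot 5\right) \left(-373\right) = \left(178 + \frac{4}{\sqrt{-6 + \left(-6 + 2\right)} - 13} \cdot 5\right) \left(-373\right) = \left(178 + \frac{4}{\sqrt{-6 - 4} - 13} \cdot 5\right) \left(-373\right) = \left(178 + \frac{4}{\sqrt{-10} - 13} \cdot 5\right) \left(-373\right) = \left(178 + \frac{4}{i \sqrt{10} - 13} \cdot 5\right) \left(-373\right) = \left(178 + \frac{4}{-13 + i \sqrt{10}} \cdot 5\right) \left(-373\right) = \left(178 + \frac{20}{-13 + i \sqrt{10}}\right) \left(-373\right) = -66394 - \frac{7460}{-13 + i \sqrt{10}}$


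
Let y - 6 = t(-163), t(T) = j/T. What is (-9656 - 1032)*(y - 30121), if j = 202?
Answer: 52466825536/163 ≈ 3.2188e+8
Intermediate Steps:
t(T) = 202/T
y = 776/163 (y = 6 + 202/(-163) = 6 + 202*(-1/163) = 6 - 202/163 = 776/163 ≈ 4.7607)
(-9656 - 1032)*(y - 30121) = (-9656 - 1032)*(776/163 - 30121) = -10688*(-4908947/163) = 52466825536/163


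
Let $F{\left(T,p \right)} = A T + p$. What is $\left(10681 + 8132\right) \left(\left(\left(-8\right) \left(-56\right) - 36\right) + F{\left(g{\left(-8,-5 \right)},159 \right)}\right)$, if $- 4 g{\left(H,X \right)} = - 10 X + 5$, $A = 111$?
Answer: $- \frac{71884473}{4} \approx -1.7971 \cdot 10^{7}$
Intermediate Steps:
$g{\left(H,X \right)} = - \frac{5}{4} + \frac{5 X}{2}$ ($g{\left(H,X \right)} = - \frac{- 10 X + 5}{4} = - \frac{5 - 10 X}{4} = - \frac{5}{4} + \frac{5 X}{2}$)
$F{\left(T,p \right)} = p + 111 T$ ($F{\left(T,p \right)} = 111 T + p = p + 111 T$)
$\left(10681 + 8132\right) \left(\left(\left(-8\right) \left(-56\right) - 36\right) + F{\left(g{\left(-8,-5 \right)},159 \right)}\right) = \left(10681 + 8132\right) \left(\left(\left(-8\right) \left(-56\right) - 36\right) + \left(159 + 111 \left(- \frac{5}{4} + \frac{5}{2} \left(-5\right)\right)\right)\right) = 18813 \left(\left(448 - 36\right) + \left(159 + 111 \left(- \frac{5}{4} - \frac{25}{2}\right)\right)\right) = 18813 \left(412 + \left(159 + 111 \left(- \frac{55}{4}\right)\right)\right) = 18813 \left(412 + \left(159 - \frac{6105}{4}\right)\right) = 18813 \left(412 - \frac{5469}{4}\right) = 18813 \left(- \frac{3821}{4}\right) = - \frac{71884473}{4}$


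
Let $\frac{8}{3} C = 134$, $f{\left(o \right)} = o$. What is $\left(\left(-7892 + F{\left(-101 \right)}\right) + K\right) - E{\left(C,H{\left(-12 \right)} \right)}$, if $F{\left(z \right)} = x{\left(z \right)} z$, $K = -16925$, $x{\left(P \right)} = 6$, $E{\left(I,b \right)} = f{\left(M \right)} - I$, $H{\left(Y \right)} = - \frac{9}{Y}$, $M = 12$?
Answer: $- \frac{101539}{4} \approx -25385.0$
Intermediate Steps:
$C = \frac{201}{4}$ ($C = \frac{3}{8} \cdot 134 = \frac{201}{4} \approx 50.25$)
$E{\left(I,b \right)} = 12 - I$
$F{\left(z \right)} = 6 z$
$\left(\left(-7892 + F{\left(-101 \right)}\right) + K\right) - E{\left(C,H{\left(-12 \right)} \right)} = \left(\left(-7892 + 6 \left(-101\right)\right) - 16925\right) - \left(12 - \frac{201}{4}\right) = \left(\left(-7892 - 606\right) - 16925\right) - \left(12 - \frac{201}{4}\right) = \left(-8498 - 16925\right) - - \frac{153}{4} = -25423 + \frac{153}{4} = - \frac{101539}{4}$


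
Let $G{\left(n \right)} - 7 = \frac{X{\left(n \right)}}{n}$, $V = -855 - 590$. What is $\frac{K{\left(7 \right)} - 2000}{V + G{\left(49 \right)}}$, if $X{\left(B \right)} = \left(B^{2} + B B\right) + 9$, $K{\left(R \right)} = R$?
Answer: $\frac{97657}{65651} \approx 1.4875$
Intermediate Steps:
$V = -1445$
$X{\left(B \right)} = 9 + 2 B^{2}$ ($X{\left(B \right)} = \left(B^{2} + B^{2}\right) + 9 = 2 B^{2} + 9 = 9 + 2 B^{2}$)
$G{\left(n \right)} = 7 + \frac{9 + 2 n^{2}}{n}$
$\frac{K{\left(7 \right)} - 2000}{V + G{\left(49 \right)}} = \frac{7 - 2000}{-1445 + \left(7 + 2 \cdot 49 + \frac{9}{49}\right)} = - \frac{1993}{-1445 + \left(7 + 98 + 9 \cdot \frac{1}{49}\right)} = - \frac{1993}{-1445 + \left(7 + 98 + \frac{9}{49}\right)} = - \frac{1993}{-1445 + \frac{5154}{49}} = - \frac{1993}{- \frac{65651}{49}} = \left(-1993\right) \left(- \frac{49}{65651}\right) = \frac{97657}{65651}$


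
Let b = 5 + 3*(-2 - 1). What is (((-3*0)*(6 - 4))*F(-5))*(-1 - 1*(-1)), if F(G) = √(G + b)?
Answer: 0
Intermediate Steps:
b = -4 (b = 5 + 3*(-3) = 5 - 9 = -4)
F(G) = √(-4 + G) (F(G) = √(G - 4) = √(-4 + G))
(((-3*0)*(6 - 4))*F(-5))*(-1 - 1*(-1)) = (((-3*0)*(6 - 4))*√(-4 - 5))*(-1 - 1*(-1)) = ((0*2)*√(-9))*(-1 + 1) = (0*(3*I))*0 = 0*0 = 0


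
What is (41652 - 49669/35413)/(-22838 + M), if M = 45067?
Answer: 1474972607/787195577 ≈ 1.8737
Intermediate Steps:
(41652 - 49669/35413)/(-22838 + M) = (41652 - 49669/35413)/(-22838 + 45067) = (41652 - 49669*1/35413)/22229 = (41652 - 49669/35413)*(1/22229) = (1474972607/35413)*(1/22229) = 1474972607/787195577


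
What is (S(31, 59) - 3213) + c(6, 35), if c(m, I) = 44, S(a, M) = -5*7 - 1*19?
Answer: -3223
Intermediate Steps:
S(a, M) = -54 (S(a, M) = -35 - 19 = -54)
(S(31, 59) - 3213) + c(6, 35) = (-54 - 3213) + 44 = -3267 + 44 = -3223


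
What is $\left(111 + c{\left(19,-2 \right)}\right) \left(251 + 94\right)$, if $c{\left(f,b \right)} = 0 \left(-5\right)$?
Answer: $38295$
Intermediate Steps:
$c{\left(f,b \right)} = 0$
$\left(111 + c{\left(19,-2 \right)}\right) \left(251 + 94\right) = \left(111 + 0\right) \left(251 + 94\right) = 111 \cdot 345 = 38295$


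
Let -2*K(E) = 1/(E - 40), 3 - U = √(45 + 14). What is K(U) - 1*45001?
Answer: -117902583/2620 - √59/2620 ≈ -45001.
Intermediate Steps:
U = 3 - √59 (U = 3 - √(45 + 14) = 3 - √59 ≈ -4.6811)
K(E) = -1/(2*(-40 + E)) (K(E) = -1/(2*(E - 40)) = -1/(2*(-40 + E)))
K(U) - 1*45001 = -1/(-80 + 2*(3 - √59)) - 1*45001 = -1/(-80 + (6 - 2*√59)) - 45001 = -1/(-74 - 2*√59) - 45001 = -45001 - 1/(-74 - 2*√59)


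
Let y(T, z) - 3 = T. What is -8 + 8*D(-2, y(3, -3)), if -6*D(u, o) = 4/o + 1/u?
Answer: -74/9 ≈ -8.2222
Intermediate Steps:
y(T, z) = 3 + T
D(u, o) = -2/(3*o) - 1/(6*u) (D(u, o) = -(4/o + 1/u)/6 = -(1/u + 4/o)/6 = -2/(3*o) - 1/(6*u))
-8 + 8*D(-2, y(3, -3)) = -8 + 8*((⅙)*(-(3 + 3) - 4*(-2))/((3 + 3)*(-2))) = -8 + 8*((⅙)*(-½)*(-1*6 + 8)/6) = -8 + 8*((⅙)*(⅙)*(-½)*(-6 + 8)) = -8 + 8*((⅙)*(⅙)*(-½)*2) = -8 + 8*(-1/36) = -8 - 2/9 = -74/9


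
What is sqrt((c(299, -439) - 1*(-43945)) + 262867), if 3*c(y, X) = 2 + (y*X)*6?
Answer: 2*sqrt(99654)/3 ≈ 210.45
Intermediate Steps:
c(y, X) = 2/3 + 2*X*y (c(y, X) = (2 + (y*X)*6)/3 = (2 + (X*y)*6)/3 = (2 + 6*X*y)/3 = 2/3 + 2*X*y)
sqrt((c(299, -439) - 1*(-43945)) + 262867) = sqrt(((2/3 + 2*(-439)*299) - 1*(-43945)) + 262867) = sqrt(((2/3 - 262522) + 43945) + 262867) = sqrt((-787564/3 + 43945) + 262867) = sqrt(-655729/3 + 262867) = sqrt(132872/3) = 2*sqrt(99654)/3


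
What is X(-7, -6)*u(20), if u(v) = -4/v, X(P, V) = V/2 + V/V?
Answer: ⅖ ≈ 0.40000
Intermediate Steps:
X(P, V) = 1 + V/2 (X(P, V) = V*(½) + 1 = V/2 + 1 = 1 + V/2)
u(v) = -4/v
X(-7, -6)*u(20) = (1 + (½)*(-6))*(-4/20) = (1 - 3)*(-4*1/20) = -2*(-⅕) = ⅖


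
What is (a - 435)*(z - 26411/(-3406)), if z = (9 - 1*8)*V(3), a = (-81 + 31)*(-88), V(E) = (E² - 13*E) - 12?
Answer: -35575505/262 ≈ -1.3578e+5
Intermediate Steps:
V(E) = -12 + E² - 13*E
a = 4400 (a = -50*(-88) = 4400)
z = -42 (z = (9 - 1*8)*(-12 + 3² - 13*3) = (9 - 8)*(-12 + 9 - 39) = 1*(-42) = -42)
(a - 435)*(z - 26411/(-3406)) = (4400 - 435)*(-42 - 26411/(-3406)) = 3965*(-42 - 26411*(-1/3406)) = 3965*(-42 + 26411/3406) = 3965*(-116641/3406) = -35575505/262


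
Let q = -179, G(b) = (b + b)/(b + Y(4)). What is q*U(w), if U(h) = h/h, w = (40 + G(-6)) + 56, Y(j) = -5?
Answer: -179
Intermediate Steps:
G(b) = 2*b/(-5 + b) (G(b) = (b + b)/(b - 5) = (2*b)/(-5 + b) = 2*b/(-5 + b))
w = 1068/11 (w = (40 + 2*(-6)/(-5 - 6)) + 56 = (40 + 2*(-6)/(-11)) + 56 = (40 + 2*(-6)*(-1/11)) + 56 = (40 + 12/11) + 56 = 452/11 + 56 = 1068/11 ≈ 97.091)
U(h) = 1
q*U(w) = -179*1 = -179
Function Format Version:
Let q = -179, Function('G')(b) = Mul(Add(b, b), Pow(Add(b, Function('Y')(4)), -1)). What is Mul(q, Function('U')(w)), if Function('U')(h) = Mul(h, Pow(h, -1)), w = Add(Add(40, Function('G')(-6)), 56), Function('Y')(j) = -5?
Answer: -179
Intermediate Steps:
Function('G')(b) = Mul(2, b, Pow(Add(-5, b), -1)) (Function('G')(b) = Mul(Add(b, b), Pow(Add(b, -5), -1)) = Mul(Mul(2, b), Pow(Add(-5, b), -1)) = Mul(2, b, Pow(Add(-5, b), -1)))
w = Rational(1068, 11) (w = Add(Add(40, Mul(2, -6, Pow(Add(-5, -6), -1))), 56) = Add(Add(40, Mul(2, -6, Pow(-11, -1))), 56) = Add(Add(40, Mul(2, -6, Rational(-1, 11))), 56) = Add(Add(40, Rational(12, 11)), 56) = Add(Rational(452, 11), 56) = Rational(1068, 11) ≈ 97.091)
Function('U')(h) = 1
Mul(q, Function('U')(w)) = Mul(-179, 1) = -179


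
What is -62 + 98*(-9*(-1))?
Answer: 820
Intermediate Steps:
-62 + 98*(-9*(-1)) = -62 + 98*9 = -62 + 882 = 820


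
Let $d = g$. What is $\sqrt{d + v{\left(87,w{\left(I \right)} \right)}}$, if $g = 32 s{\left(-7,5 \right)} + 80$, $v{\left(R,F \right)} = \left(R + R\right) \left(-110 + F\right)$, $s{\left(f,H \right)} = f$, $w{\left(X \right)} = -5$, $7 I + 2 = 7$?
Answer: $i \sqrt{20154} \approx 141.96 i$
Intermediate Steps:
$I = \frac{5}{7}$ ($I = - \frac{2}{7} + \frac{1}{7} \cdot 7 = - \frac{2}{7} + 1 = \frac{5}{7} \approx 0.71429$)
$v{\left(R,F \right)} = 2 R \left(-110 + F\right)$
$g = -144$ ($g = 32 \left(-7\right) + 80 = -224 + 80 = -144$)
$d = -144$
$\sqrt{d + v{\left(87,w{\left(I \right)} \right)}} = \sqrt{-144 + 2 \cdot 87 \left(-110 - 5\right)} = \sqrt{-144 + 2 \cdot 87 \left(-115\right)} = \sqrt{-144 - 20010} = \sqrt{-20154} = i \sqrt{20154}$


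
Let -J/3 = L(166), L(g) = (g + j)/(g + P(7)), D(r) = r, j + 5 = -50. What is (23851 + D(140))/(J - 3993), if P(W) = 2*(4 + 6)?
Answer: -495814/82559 ≈ -6.0056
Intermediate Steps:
P(W) = 20 (P(W) = 2*10 = 20)
j = -55 (j = -5 - 50 = -55)
L(g) = (-55 + g)/(20 + g) (L(g) = (g - 55)/(g + 20) = (-55 + g)/(20 + g))
J = -111/62 (J = -3*(-55 + 166)/(20 + 166) = -3*111/186 = -111/62 ≈ -1.7903)
(23851 + D(140))/(J - 3993) = (23851 + 140)/(-111/62 - 3993) = 23991/(-247677/62) = 23991*(-62/247677) = -495814/82559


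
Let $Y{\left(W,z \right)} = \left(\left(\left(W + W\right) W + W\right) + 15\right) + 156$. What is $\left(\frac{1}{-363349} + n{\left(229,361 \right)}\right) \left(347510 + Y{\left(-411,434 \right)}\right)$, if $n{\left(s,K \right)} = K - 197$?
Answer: $\frac{40825299969320}{363349} \approx 1.1236 \cdot 10^{8}$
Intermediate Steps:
$n{\left(s,K \right)} = -197 + K$ ($n{\left(s,K \right)} = K - 197 = -197 + K$)
$Y{\left(W,z \right)} = 171 + W + 2 W^{2}$ ($Y{\left(W,z \right)} = \left(\left(2 W W + W\right) + 15\right) + 156 = \left(\left(2 W^{2} + W\right) + 15\right) + 156 = \left(\left(W + 2 W^{2}\right) + 15\right) + 156 = \left(15 + W + 2 W^{2}\right) + 156 = 171 + W + 2 W^{2}$)
$\left(\frac{1}{-363349} + n{\left(229,361 \right)}\right) \left(347510 + Y{\left(-411,434 \right)}\right) = \left(\frac{1}{-363349} + \left(-197 + 361\right)\right) \left(347510 + \left(171 - 411 + 2 \left(-411\right)^{2}\right)\right) = \left(- \frac{1}{363349} + 164\right) \left(347510 + \left(171 - 411 + 2 \cdot 168921\right)\right) = \frac{59589235 \left(347510 + \left(171 - 411 + 337842\right)\right)}{363349} = \frac{59589235 \left(347510 + 337602\right)}{363349} = \frac{59589235}{363349} \cdot 685112 = \frac{40825299969320}{363349}$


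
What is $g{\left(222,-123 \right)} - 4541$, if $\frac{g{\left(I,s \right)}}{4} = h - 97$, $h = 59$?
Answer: $-4693$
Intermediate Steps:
$g{\left(I,s \right)} = -152$ ($g{\left(I,s \right)} = 4 \left(59 - 97\right) = 4 \left(-38\right) = -152$)
$g{\left(222,-123 \right)} - 4541 = -152 - 4541 = -4693$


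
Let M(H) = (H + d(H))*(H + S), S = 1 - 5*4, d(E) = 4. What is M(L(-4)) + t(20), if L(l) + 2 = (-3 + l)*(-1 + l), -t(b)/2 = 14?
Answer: 490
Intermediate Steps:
S = -19 (S = 1 - 20 = -19)
t(b) = -28 (t(b) = -2*14 = -28)
L(l) = -2 + (-1 + l)*(-3 + l) (L(l) = -2 + (-3 + l)*(-1 + l) = -2 + (-1 + l)*(-3 + l))
M(H) = (-19 + H)*(4 + H) (M(H) = (H + 4)*(H - 19) = (4 + H)*(-19 + H) = (-19 + H)*(4 + H))
M(L(-4)) + t(20) = (-76 + (1 + (-4)² - 4*(-4))² - 15*(1 + (-4)² - 4*(-4))) - 28 = (-76 + (1 + 16 + 16)² - 15*(1 + 16 + 16)) - 28 = (-76 + 33² - 15*33) - 28 = (-76 + 1089 - 495) - 28 = 518 - 28 = 490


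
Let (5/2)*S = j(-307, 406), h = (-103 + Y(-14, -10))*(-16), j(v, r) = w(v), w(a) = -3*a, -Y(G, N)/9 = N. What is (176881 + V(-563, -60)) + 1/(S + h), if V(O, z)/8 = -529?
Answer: 497574423/2882 ≈ 1.7265e+5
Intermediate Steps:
Y(G, N) = -9*N
j(v, r) = -3*v
V(O, z) = -4232 (V(O, z) = 8*(-529) = -4232)
h = 208 (h = (-103 - 9*(-10))*(-16) = (-103 + 90)*(-16) = -13*(-16) = 208)
S = 1842/5 (S = 2*(-3*(-307))/5 = (⅖)*921 = 1842/5 ≈ 368.40)
(176881 + V(-563, -60)) + 1/(S + h) = (176881 - 4232) + 1/(1842/5 + 208) = 172649 + 1/(2882/5) = 172649 + 5/2882 = 497574423/2882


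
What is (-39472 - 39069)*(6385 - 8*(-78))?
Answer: -550493869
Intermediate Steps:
(-39472 - 39069)*(6385 - 8*(-78)) = -78541*(6385 + 624) = -78541*7009 = -550493869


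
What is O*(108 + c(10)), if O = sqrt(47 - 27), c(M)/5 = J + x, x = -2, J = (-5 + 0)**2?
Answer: 446*sqrt(5) ≈ 997.29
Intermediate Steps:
J = 25 (J = (-5)**2 = 25)
c(M) = 115 (c(M) = 5*(25 - 2) = 5*23 = 115)
O = 2*sqrt(5) (O = sqrt(20) = 2*sqrt(5) ≈ 4.4721)
O*(108 + c(10)) = (2*sqrt(5))*(108 + 115) = (2*sqrt(5))*223 = 446*sqrt(5)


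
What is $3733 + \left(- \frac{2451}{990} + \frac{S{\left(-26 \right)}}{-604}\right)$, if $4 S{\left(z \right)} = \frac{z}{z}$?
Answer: $\frac{1487136019}{398640} \approx 3730.5$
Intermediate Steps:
$S{\left(z \right)} = \frac{1}{4}$ ($S{\left(z \right)} = \frac{z \frac{1}{z}}{4} = \frac{1}{4} \cdot 1 = \frac{1}{4}$)
$3733 + \left(- \frac{2451}{990} + \frac{S{\left(-26 \right)}}{-604}\right) = 3733 + \left(- \frac{2451}{990} + \frac{1}{4 \left(-604\right)}\right) = 3733 + \left(\left(-2451\right) \frac{1}{990} + \frac{1}{4} \left(- \frac{1}{604}\right)\right) = 3733 - \frac{987101}{398640} = \frac{1487136019}{398640}$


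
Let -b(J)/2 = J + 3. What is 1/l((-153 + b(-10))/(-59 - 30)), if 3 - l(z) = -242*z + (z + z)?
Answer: 89/33627 ≈ 0.0026467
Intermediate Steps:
b(J) = -6 - 2*J (b(J) = -2*(J + 3) = -2*(3 + J) = -6 - 2*J)
l(z) = 3 + 240*z (l(z) = 3 - (-242*z + (z + z)) = 3 - (-242*z + 2*z) = 3 - (-240)*z = 3 + 240*z)
1/l((-153 + b(-10))/(-59 - 30)) = 1/(3 + 240*((-153 + (-6 - 2*(-10)))/(-59 - 30))) = 1/(3 + 240*((-153 + (-6 + 20))/(-89))) = 1/(3 + 240*((-153 + 14)*(-1/89))) = 1/(3 + 240*(-139*(-1/89))) = 1/(3 + 240*(139/89)) = 1/(3 + 33360/89) = 1/(33627/89) = 89/33627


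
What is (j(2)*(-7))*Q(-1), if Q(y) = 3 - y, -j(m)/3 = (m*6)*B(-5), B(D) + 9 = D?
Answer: -14112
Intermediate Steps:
B(D) = -9 + D
j(m) = 252*m (j(m) = -3*m*6*(-9 - 5) = -3*6*m*(-14) = -(-252)*m = 252*m)
(j(2)*(-7))*Q(-1) = ((252*2)*(-7))*(3 - 1*(-1)) = (504*(-7))*(3 + 1) = -3528*4 = -14112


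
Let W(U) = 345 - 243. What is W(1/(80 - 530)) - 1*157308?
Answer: -157206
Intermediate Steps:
W(U) = 102
W(1/(80 - 530)) - 1*157308 = 102 - 1*157308 = 102 - 157308 = -157206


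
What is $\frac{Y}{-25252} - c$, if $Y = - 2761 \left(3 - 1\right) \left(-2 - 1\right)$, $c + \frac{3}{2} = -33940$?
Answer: $\frac{214268548}{6313} \approx 33941.0$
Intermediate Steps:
$c = - \frac{67883}{2}$ ($c = - \frac{3}{2} - 33940 = - \frac{67883}{2} \approx -33942.0$)
$Y = 16566$ ($Y = - 2761 \cdot 2 \left(-3\right) = \left(-2761\right) \left(-6\right) = 16566$)
$\frac{Y}{-25252} - c = \frac{16566}{-25252} - - \frac{67883}{2} = 16566 \left(- \frac{1}{25252}\right) + \frac{67883}{2} = - \frac{8283}{12626} + \frac{67883}{2} = \frac{214268548}{6313}$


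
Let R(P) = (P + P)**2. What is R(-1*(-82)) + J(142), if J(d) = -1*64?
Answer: 26832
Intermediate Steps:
J(d) = -64
R(P) = 4*P**2 (R(P) = (2*P)**2 = 4*P**2)
R(-1*(-82)) + J(142) = 4*(-1*(-82))**2 - 64 = 4*82**2 - 64 = 4*6724 - 64 = 26896 - 64 = 26832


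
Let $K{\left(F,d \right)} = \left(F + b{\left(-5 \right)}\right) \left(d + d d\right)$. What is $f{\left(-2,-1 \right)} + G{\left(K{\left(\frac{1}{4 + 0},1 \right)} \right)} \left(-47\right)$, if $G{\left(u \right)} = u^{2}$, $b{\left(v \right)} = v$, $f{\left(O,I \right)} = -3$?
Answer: $- \frac{16979}{4} \approx -4244.8$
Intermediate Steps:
$K{\left(F,d \right)} = \left(-5 + F\right) \left(d + d^{2}\right)$ ($K{\left(F,d \right)} = \left(F - 5\right) \left(d + d d\right) = \left(-5 + F\right) \left(d + d^{2}\right)$)
$f{\left(-2,-1 \right)} + G{\left(K{\left(\frac{1}{4 + 0},1 \right)} \right)} \left(-47\right) = -3 + \left(1 \left(-5 + \frac{1}{4 + 0} - 5 + \frac{1}{4 + 0} \cdot 1\right)\right)^{2} \left(-47\right) = -3 + \left(1 \left(-5 + \frac{1}{4} - 5 + \frac{1}{4} \cdot 1\right)\right)^{2} \left(-47\right) = -3 + \left(1 \left(-5 + \frac{1}{4} - 5 + \frac{1}{4}\right)\right)^{2} \left(-47\right) = -3 + \left(1 \left(- \frac{19}{2}\right)\right)^{2} \left(-47\right) = -3 + \left(- \frac{19}{2}\right)^{2} \left(-47\right) = -3 + \frac{361}{4} \left(-47\right) = -3 - \frac{16967}{4} = - \frac{16979}{4}$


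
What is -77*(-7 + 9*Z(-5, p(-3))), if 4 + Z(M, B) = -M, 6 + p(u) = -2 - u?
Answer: -154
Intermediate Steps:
p(u) = -8 - u (p(u) = -6 + (-2 - u) = -8 - u)
Z(M, B) = -4 - M
-77*(-7 + 9*Z(-5, p(-3))) = -77*(-7 + 9*(-4 - 1*(-5))) = -77*(-7 + 9*(-4 + 5)) = -77*(-7 + 9*1) = -77*(-7 + 9) = -77*2 = -154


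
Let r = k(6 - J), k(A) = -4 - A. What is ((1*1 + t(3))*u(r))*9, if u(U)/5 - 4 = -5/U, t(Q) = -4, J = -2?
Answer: -2385/4 ≈ -596.25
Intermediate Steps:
r = -12 (r = -4 - (6 - 1*(-2)) = -4 - (6 + 2) = -4 - 1*8 = -4 - 8 = -12)
u(U) = 20 - 25/U (u(U) = 20 + 5*(-5/U) = 20 - 25/U)
((1*1 + t(3))*u(r))*9 = ((1*1 - 4)*(20 - 25/(-12)))*9 = ((1 - 4)*(20 - 25*(-1/12)))*9 = -3*(20 + 25/12)*9 = -3*265/12*9 = -265/4*9 = -2385/4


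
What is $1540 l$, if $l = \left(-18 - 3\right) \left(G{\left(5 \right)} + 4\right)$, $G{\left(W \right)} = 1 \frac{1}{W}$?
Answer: $-135828$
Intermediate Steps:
$G{\left(W \right)} = \frac{1}{W}$
$l = - \frac{441}{5}$ ($l = \left(-18 - 3\right) \left(\frac{1}{5} + 4\right) = - 21 \left(\frac{1}{5} + 4\right) = \left(-21\right) \frac{21}{5} = - \frac{441}{5} \approx -88.2$)
$1540 l = 1540 \left(- \frac{441}{5}\right) = -135828$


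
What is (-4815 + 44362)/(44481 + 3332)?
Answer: 39547/47813 ≈ 0.82712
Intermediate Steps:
(-4815 + 44362)/(44481 + 3332) = 39547/47813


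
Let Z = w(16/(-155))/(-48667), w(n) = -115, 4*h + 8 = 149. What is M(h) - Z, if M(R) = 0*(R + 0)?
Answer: -115/48667 ≈ -0.0023630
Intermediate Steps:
h = 141/4 (h = -2 + (¼)*149 = -2 + 149/4 = 141/4 ≈ 35.250)
M(R) = 0 (M(R) = 0*R = 0)
Z = 115/48667 (Z = -115/(-48667) = -115*(-1/48667) = 115/48667 ≈ 0.0023630)
M(h) - Z = 0 - 1*115/48667 = 0 - 115/48667 = -115/48667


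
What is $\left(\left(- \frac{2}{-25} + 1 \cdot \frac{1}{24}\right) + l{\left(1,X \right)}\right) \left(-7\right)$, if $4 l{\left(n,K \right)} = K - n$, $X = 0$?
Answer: $\frac{539}{600} \approx 0.89833$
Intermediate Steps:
$l{\left(n,K \right)} = - \frac{n}{4} + \frac{K}{4}$ ($l{\left(n,K \right)} = \frac{K - n}{4} = - \frac{n}{4} + \frac{K}{4}$)
$\left(\left(- \frac{2}{-25} + 1 \cdot \frac{1}{24}\right) + l{\left(1,X \right)}\right) \left(-7\right) = \left(\left(- \frac{2}{-25} + 1 \cdot \frac{1}{24}\right) + \left(\left(- \frac{1}{4}\right) 1 + \frac{1}{4} \cdot 0\right)\right) \left(-7\right) = \left(\left(\left(-2\right) \left(- \frac{1}{25}\right) + 1 \cdot \frac{1}{24}\right) + \left(- \frac{1}{4} + 0\right)\right) \left(-7\right) = \left(\left(\frac{2}{25} + \frac{1}{24}\right) - \frac{1}{4}\right) \left(-7\right) = \left(\frac{73}{600} - \frac{1}{4}\right) \left(-7\right) = \left(- \frac{77}{600}\right) \left(-7\right) = \frac{539}{600}$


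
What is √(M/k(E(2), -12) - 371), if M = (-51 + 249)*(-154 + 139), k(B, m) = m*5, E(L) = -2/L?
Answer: I*√1286/2 ≈ 17.93*I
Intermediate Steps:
k(B, m) = 5*m
M = -2970 (M = 198*(-15) = -2970)
√(M/k(E(2), -12) - 371) = √(-2970/(5*(-12)) - 371) = √(-2970/(-60) - 371) = √(-2970*(-1/60) - 371) = √(99/2 - 371) = √(-643/2) = I*√1286/2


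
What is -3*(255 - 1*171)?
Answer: -252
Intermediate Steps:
-3*(255 - 1*171) = -3*(255 - 171) = -3*84 = -252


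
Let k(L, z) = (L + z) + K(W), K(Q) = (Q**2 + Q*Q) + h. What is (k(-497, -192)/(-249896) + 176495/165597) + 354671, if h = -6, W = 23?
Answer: 14677049266859761/41382027912 ≈ 3.5467e+5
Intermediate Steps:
K(Q) = -6 + 2*Q**2 (K(Q) = (Q**2 + Q*Q) - 6 = (Q**2 + Q**2) - 6 = 2*Q**2 - 6 = -6 + 2*Q**2)
k(L, z) = 1052 + L + z (k(L, z) = (L + z) + (-6 + 2*23**2) = (L + z) + (-6 + 2*529) = (L + z) + (-6 + 1058) = (L + z) + 1052 = 1052 + L + z)
(k(-497, -192)/(-249896) + 176495/165597) + 354671 = ((1052 - 497 - 192)/(-249896) + 176495/165597) + 354671 = (363*(-1/249896) + 176495*(1/165597)) + 354671 = (-363/249896 + 176495/165597) + 354671 = 44045282809/41382027912 + 354671 = 14677049266859761/41382027912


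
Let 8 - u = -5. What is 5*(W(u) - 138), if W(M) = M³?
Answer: 10295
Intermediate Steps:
u = 13 (u = 8 - 1*(-5) = 8 + 5 = 13)
5*(W(u) - 138) = 5*(13³ - 138) = 5*(2197 - 138) = 5*2059 = 10295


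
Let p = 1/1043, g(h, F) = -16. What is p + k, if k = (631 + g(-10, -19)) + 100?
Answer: 745746/1043 ≈ 715.00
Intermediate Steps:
k = 715 (k = (631 - 16) + 100 = 615 + 100 = 715)
p = 1/1043 ≈ 0.00095877
p + k = 1/1043 + 715 = 745746/1043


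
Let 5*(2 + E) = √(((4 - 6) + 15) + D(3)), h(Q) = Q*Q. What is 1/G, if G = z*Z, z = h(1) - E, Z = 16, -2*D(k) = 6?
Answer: 15/688 + √10/688 ≈ 0.026399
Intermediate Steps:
D(k) = -3 (D(k) = -½*6 = -3)
h(Q) = Q²
E = -2 + √10/5 (E = -2 + √(((4 - 6) + 15) - 3)/5 = -2 + √((-2 + 15) - 3)/5 = -2 + √(13 - 3)/5 = -2 + √10/5 ≈ -1.3675)
z = 3 - √10/5 (z = 1² - (-2 + √10/5) = 1 + (2 - √10/5) = 3 - √10/5 ≈ 2.3675)
G = 48 - 16*√10/5 (G = (3 - √10/5)*16 = 48 - 16*√10/5 ≈ 37.881)
1/G = 1/(48 - 16*√10/5)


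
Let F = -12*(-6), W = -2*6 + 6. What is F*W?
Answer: -432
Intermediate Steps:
W = -6 (W = -12 + 6 = -6)
F = 72
F*W = 72*(-6) = -432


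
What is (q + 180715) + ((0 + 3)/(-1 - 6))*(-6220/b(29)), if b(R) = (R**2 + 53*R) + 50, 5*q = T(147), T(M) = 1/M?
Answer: 80625584107/446145 ≈ 1.8072e+5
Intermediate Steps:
q = 1/735 (q = (1/5)/147 = (1/5)*(1/147) = 1/735 ≈ 0.0013605)
b(R) = 50 + R**2 + 53*R
(q + 180715) + ((0 + 3)/(-1 - 6))*(-6220/b(29)) = (1/735 + 180715) + ((0 + 3)/(-1 - 6))*(-6220/(50 + 29**2 + 53*29)) = 132825526/735 + (3/(-7))*(-6220/(50 + 841 + 1537)) = 132825526/735 + (3*(-1/7))*(-6220/2428) = 132825526/735 - (-18660)/(7*2428) = 132825526/735 - 3/7*(-1555/607) = 132825526/735 + 4665/4249 = 80625584107/446145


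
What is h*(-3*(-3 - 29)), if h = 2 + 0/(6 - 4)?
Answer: 192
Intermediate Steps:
h = 2 (h = 2 + 0/2 = 2 + 0*(½) = 2 + 0 = 2)
h*(-3*(-3 - 29)) = 2*(-3*(-3 - 29)) = 2*(-3*(-32)) = 2*96 = 192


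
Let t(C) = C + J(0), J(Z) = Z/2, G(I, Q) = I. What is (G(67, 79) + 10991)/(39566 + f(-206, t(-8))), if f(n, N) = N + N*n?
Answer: 5529/20603 ≈ 0.26836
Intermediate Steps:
J(Z) = Z/2 (J(Z) = Z*(½) = Z/2)
t(C) = C (t(C) = C + (½)*0 = C + 0 = C)
(G(67, 79) + 10991)/(39566 + f(-206, t(-8))) = (67 + 10991)/(39566 - 8*(1 - 206)) = 11058/(39566 - 8*(-205)) = 11058/(39566 + 1640) = 11058/41206 = 11058*(1/41206) = 5529/20603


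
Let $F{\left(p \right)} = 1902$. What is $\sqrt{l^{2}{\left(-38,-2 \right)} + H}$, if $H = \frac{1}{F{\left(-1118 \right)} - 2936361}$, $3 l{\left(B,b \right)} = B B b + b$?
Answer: $\frac{\sqrt{887905525352686049}}{978153} \approx 963.33$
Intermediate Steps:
$l{\left(B,b \right)} = \frac{b}{3} + \frac{b B^{2}}{3}$ ($l{\left(B,b \right)} = \frac{B B b + b}{3} = \frac{B^{2} b + b}{3} = \frac{b B^{2} + b}{3} = \frac{b + b B^{2}}{3} = \frac{b}{3} + \frac{b B^{2}}{3}$)
$H = - \frac{1}{2934459}$ ($H = \frac{1}{1902 - 2936361} = \frac{1}{-2934459} = - \frac{1}{2934459} \approx -3.4078 \cdot 10^{-7}$)
$\sqrt{l^{2}{\left(-38,-2 \right)} + H} = \sqrt{\left(\frac{1}{3} \left(-2\right) \left(1 + \left(-38\right)^{2}\right)\right)^{2} - \frac{1}{2934459}} = \sqrt{\left(\frac{1}{3} \left(-2\right) \left(1 + 1444\right)\right)^{2} - \frac{1}{2934459}} = \sqrt{\left(\frac{1}{3} \left(-2\right) 1445\right)^{2} - \frac{1}{2934459}} = \sqrt{\left(- \frac{2890}{3}\right)^{2} - \frac{1}{2934459}} = \sqrt{\frac{8352100}{9} - \frac{1}{2934459}} = \sqrt{\frac{2723210557099}{2934459}} = \frac{\sqrt{887905525352686049}}{978153}$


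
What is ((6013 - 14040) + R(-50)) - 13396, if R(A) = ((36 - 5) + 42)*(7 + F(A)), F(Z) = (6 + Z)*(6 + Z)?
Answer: 120416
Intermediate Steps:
F(Z) = (6 + Z)²
R(A) = 511 + 73*(6 + A)² (R(A) = ((36 - 5) + 42)*(7 + (6 + A)²) = (31 + 42)*(7 + (6 + A)²) = 73*(7 + (6 + A)²) = 511 + 73*(6 + A)²)
((6013 - 14040) + R(-50)) - 13396 = ((6013 - 14040) + (511 + 73*(6 - 50)²)) - 13396 = (-8027 + (511 + 73*(-44)²)) - 13396 = (-8027 + (511 + 73*1936)) - 13396 = (-8027 + (511 + 141328)) - 13396 = (-8027 + 141839) - 13396 = 133812 - 13396 = 120416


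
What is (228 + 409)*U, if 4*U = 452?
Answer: 71981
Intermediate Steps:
U = 113 (U = (1/4)*452 = 113)
(228 + 409)*U = (228 + 409)*113 = 637*113 = 71981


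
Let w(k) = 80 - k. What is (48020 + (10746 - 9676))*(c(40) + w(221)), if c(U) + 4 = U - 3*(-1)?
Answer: -5007180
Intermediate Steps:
c(U) = -1 + U (c(U) = -4 + (U - 3*(-1)) = -4 + (U + 3) = -4 + (3 + U) = -1 + U)
(48020 + (10746 - 9676))*(c(40) + w(221)) = (48020 + (10746 - 9676))*((-1 + 40) + (80 - 1*221)) = (48020 + 1070)*(39 + (80 - 221)) = 49090*(39 - 141) = 49090*(-102) = -5007180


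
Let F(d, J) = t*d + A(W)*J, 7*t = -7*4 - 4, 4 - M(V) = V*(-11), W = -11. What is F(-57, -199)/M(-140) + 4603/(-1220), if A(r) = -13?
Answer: -18452429/3279360 ≈ -5.6268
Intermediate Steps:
M(V) = 4 + 11*V (M(V) = 4 - V*(-11) = 4 - (-11)*V = 4 + 11*V)
t = -32/7 (t = (-7*4 - 4)/7 = (-28 - 4)/7 = (⅐)*(-32) = -32/7 ≈ -4.5714)
F(d, J) = -13*J - 32*d/7 (F(d, J) = -32*d/7 - 13*J = -13*J - 32*d/7)
F(-57, -199)/M(-140) + 4603/(-1220) = (-13*(-199) - 32/7*(-57))/(4 + 11*(-140)) + 4603/(-1220) = (2587 + 1824/7)/(4 - 1540) + 4603*(-1/1220) = (19933/7)/(-1536) - 4603/1220 = (19933/7)*(-1/1536) - 4603/1220 = -19933/10752 - 4603/1220 = -18452429/3279360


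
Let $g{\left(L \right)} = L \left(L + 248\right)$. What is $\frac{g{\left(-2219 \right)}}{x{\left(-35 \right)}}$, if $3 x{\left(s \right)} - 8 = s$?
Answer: $-485961$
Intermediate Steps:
$x{\left(s \right)} = \frac{8}{3} + \frac{s}{3}$
$g{\left(L \right)} = L \left(248 + L\right)$
$\frac{g{\left(-2219 \right)}}{x{\left(-35 \right)}} = \frac{\left(-2219\right) \left(248 - 2219\right)}{\frac{8}{3} + \frac{1}{3} \left(-35\right)} = \frac{\left(-2219\right) \left(-1971\right)}{\frac{8}{3} - \frac{35}{3}} = \frac{4373649}{-9} = 4373649 \left(- \frac{1}{9}\right) = -485961$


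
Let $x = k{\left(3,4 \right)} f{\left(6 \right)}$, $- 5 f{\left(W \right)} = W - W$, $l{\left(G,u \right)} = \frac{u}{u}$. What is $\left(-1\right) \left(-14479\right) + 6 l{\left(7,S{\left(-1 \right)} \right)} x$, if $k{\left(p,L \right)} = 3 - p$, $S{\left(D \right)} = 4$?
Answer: $14479$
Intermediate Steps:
$l{\left(G,u \right)} = 1$
$f{\left(W \right)} = 0$ ($f{\left(W \right)} = - \frac{W - W}{5} = \left(- \frac{1}{5}\right) 0 = 0$)
$x = 0$ ($x = \left(3 - 3\right) 0 = 0 \cdot 0 = 0$)
$\left(-1\right) \left(-14479\right) + 6 l{\left(7,S{\left(-1 \right)} \right)} x = \left(-1\right) \left(-14479\right) + 6 \cdot 1 \cdot 0 = 14479 + 6 \cdot 0 = 14479 + 0 = 14479$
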